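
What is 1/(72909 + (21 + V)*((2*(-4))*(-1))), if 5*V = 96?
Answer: 5/366153 ≈ 1.3655e-5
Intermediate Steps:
V = 96/5 (V = (⅕)*96 = 96/5 ≈ 19.200)
1/(72909 + (21 + V)*((2*(-4))*(-1))) = 1/(72909 + (21 + 96/5)*((2*(-4))*(-1))) = 1/(72909 + 201*(-8*(-1))/5) = 1/(72909 + (201/5)*8) = 1/(72909 + 1608/5) = 1/(366153/5) = 5/366153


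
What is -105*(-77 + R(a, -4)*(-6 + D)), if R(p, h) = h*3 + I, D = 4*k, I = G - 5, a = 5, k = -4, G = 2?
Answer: -26565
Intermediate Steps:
I = -3 (I = 2 - 5 = -3)
D = -16 (D = 4*(-4) = -16)
R(p, h) = -3 + 3*h (R(p, h) = h*3 - 3 = 3*h - 3 = -3 + 3*h)
-105*(-77 + R(a, -4)*(-6 + D)) = -105*(-77 + (-3 + 3*(-4))*(-6 - 16)) = -105*(-77 + (-3 - 12)*(-22)) = -105*(-77 - 15*(-22)) = -105*(-77 + 330) = -105*253 = -26565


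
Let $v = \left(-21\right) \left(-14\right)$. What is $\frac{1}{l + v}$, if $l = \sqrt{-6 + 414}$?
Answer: $\frac{49}{14338} - \frac{\sqrt{102}}{43014} \approx 0.0031827$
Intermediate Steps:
$l = 2 \sqrt{102}$ ($l = \sqrt{408} = 2 \sqrt{102} \approx 20.199$)
$v = 294$
$\frac{1}{l + v} = \frac{1}{2 \sqrt{102} + 294} = \frac{1}{294 + 2 \sqrt{102}}$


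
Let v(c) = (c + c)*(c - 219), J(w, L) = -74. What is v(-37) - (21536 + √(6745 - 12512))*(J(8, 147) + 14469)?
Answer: -309991776 - 14395*I*√5767 ≈ -3.0999e+8 - 1.0932e+6*I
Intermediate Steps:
v(c) = 2*c*(-219 + c) (v(c) = (2*c)*(-219 + c) = 2*c*(-219 + c))
v(-37) - (21536 + √(6745 - 12512))*(J(8, 147) + 14469) = 2*(-37)*(-219 - 37) - (21536 + √(6745 - 12512))*(-74 + 14469) = 2*(-37)*(-256) - (21536 + √(-5767))*14395 = 18944 - (21536 + I*√5767)*14395 = 18944 - (310010720 + 14395*I*√5767) = 18944 + (-310010720 - 14395*I*√5767) = -309991776 - 14395*I*√5767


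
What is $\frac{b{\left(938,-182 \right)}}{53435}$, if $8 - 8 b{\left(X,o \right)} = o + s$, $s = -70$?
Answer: $\frac{13}{21374} \approx 0.00060822$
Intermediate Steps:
$b{\left(X,o \right)} = \frac{39}{4} - \frac{o}{8}$ ($b{\left(X,o \right)} = 1 - \frac{o - 70}{8} = 1 - \frac{-70 + o}{8} = 1 - \left(- \frac{35}{4} + \frac{o}{8}\right) = \frac{39}{4} - \frac{o}{8}$)
$\frac{b{\left(938,-182 \right)}}{53435} = \frac{\frac{39}{4} - - \frac{91}{4}}{53435} = \left(\frac{39}{4} + \frac{91}{4}\right) \frac{1}{53435} = \frac{65}{2} \cdot \frac{1}{53435} = \frac{13}{21374}$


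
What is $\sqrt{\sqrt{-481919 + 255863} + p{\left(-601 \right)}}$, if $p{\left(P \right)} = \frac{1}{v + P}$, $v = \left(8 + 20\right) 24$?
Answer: $\frac{\sqrt{71 + 10082 i \sqrt{56514}}}{71} \approx 15.419 + 15.418 i$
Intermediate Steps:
$v = 672$ ($v = 28 \cdot 24 = 672$)
$p{\left(P \right)} = \frac{1}{672 + P}$
$\sqrt{\sqrt{-481919 + 255863} + p{\left(-601 \right)}} = \sqrt{\sqrt{-481919 + 255863} + \frac{1}{672 - 601}} = \sqrt{\sqrt{-226056} + \frac{1}{71}} = \sqrt{2 i \sqrt{56514} + \frac{1}{71}} = \sqrt{\frac{1}{71} + 2 i \sqrt{56514}}$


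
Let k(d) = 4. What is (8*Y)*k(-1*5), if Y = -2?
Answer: -64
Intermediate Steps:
(8*Y)*k(-1*5) = (8*(-2))*4 = -16*4 = -64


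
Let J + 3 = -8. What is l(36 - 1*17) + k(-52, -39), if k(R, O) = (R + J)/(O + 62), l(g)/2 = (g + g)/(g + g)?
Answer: -17/23 ≈ -0.73913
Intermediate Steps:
J = -11 (J = -3 - 8 = -11)
l(g) = 2 (l(g) = 2*((g + g)/(g + g)) = 2*((2*g)/((2*g))) = 2*((2*g)*(1/(2*g))) = 2*1 = 2)
k(R, O) = (-11 + R)/(62 + O) (k(R, O) = (R - 11)/(O + 62) = (-11 + R)/(62 + O))
l(36 - 1*17) + k(-52, -39) = 2 + (-11 - 52)/(62 - 39) = 2 - 63/23 = -17/23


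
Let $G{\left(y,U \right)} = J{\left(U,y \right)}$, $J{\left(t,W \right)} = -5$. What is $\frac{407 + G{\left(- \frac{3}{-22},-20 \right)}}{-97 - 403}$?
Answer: $- \frac{201}{250} \approx -0.804$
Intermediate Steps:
$G{\left(y,U \right)} = -5$
$\frac{407 + G{\left(- \frac{3}{-22},-20 \right)}}{-97 - 403} = \frac{407 - 5}{-97 - 403} = \frac{402}{-500} = 402 \left(- \frac{1}{500}\right) = - \frac{201}{250}$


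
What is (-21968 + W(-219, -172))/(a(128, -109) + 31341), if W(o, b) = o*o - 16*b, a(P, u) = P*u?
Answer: 28745/17389 ≈ 1.6531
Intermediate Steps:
W(o, b) = o**2 - 16*b
(-21968 + W(-219, -172))/(a(128, -109) + 31341) = (-21968 + ((-219)**2 - 16*(-172)))/(128*(-109) + 31341) = (-21968 + (47961 + 2752))/(-13952 + 31341) = (-21968 + 50713)/17389 = 28745*(1/17389) = 28745/17389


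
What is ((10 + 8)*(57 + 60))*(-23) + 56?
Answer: -48382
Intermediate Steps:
((10 + 8)*(57 + 60))*(-23) + 56 = (18*117)*(-23) + 56 = 2106*(-23) + 56 = -48438 + 56 = -48382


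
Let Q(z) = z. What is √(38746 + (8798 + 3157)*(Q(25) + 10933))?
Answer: 2*√32760409 ≈ 11447.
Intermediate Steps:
√(38746 + (8798 + 3157)*(Q(25) + 10933)) = √(38746 + (8798 + 3157)*(25 + 10933)) = √(38746 + 11955*10958) = √(38746 + 131002890) = √131041636 = 2*√32760409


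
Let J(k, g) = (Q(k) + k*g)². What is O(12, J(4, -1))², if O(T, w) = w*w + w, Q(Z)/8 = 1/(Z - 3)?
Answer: 73984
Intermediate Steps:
Q(Z) = 8/(-3 + Z) (Q(Z) = 8/(Z - 3) = 8/(-3 + Z))
J(k, g) = (8/(-3 + k) + g*k)² (J(k, g) = (8/(-3 + k) + k*g)² = (8/(-3 + k) + g*k)²)
O(T, w) = w + w² (O(T, w) = w² + w = w + w²)
O(12, J(4, -1))² = (((8 - 1*4*(-3 + 4))²/(-3 + 4)²)*(1 + (8 - 1*4*(-3 + 4))²/(-3 + 4)²))² = (((8 - 1*4*1)²/1²)*(1 + (8 - 1*4*1)²/1²))² = ((1*(8 - 4)²)*(1 + 1*(8 - 4)²))² = ((1*4²)*(1 + 1*4²))² = ((1*16)*(1 + 1*16))² = (16*(1 + 16))² = (16*17)² = 272² = 73984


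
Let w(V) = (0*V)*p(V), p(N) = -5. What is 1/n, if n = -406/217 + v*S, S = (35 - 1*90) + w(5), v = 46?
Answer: -31/78488 ≈ -0.00039496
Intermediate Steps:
w(V) = 0 (w(V) = (0*V)*(-5) = 0*(-5) = 0)
S = -55 (S = (35 - 1*90) + 0 = (35 - 90) + 0 = -55 + 0 = -55)
n = -78488/31 (n = -406/217 + 46*(-55) = -406*1/217 - 2530 = -58/31 - 2530 = -78488/31 ≈ -2531.9)
1/n = 1/(-78488/31) = -31/78488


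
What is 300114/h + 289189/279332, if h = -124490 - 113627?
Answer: -14970626735/66513697844 ≈ -0.22508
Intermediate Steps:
h = -238117
300114/h + 289189/279332 = 300114/(-238117) + 289189/279332 = 300114*(-1/238117) + 289189*(1/279332) = -300114/238117 + 289189/279332 = -14970626735/66513697844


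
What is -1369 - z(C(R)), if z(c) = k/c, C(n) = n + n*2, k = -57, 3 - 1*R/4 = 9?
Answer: -32875/24 ≈ -1369.8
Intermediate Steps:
R = -24 (R = 12 - 4*9 = 12 - 36 = -24)
C(n) = 3*n (C(n) = n + 2*n = 3*n)
z(c) = -57/c
-1369 - z(C(R)) = -1369 - (-57)/(3*(-24)) = -1369 - (-57)/(-72) = -1369 - (-57)*(-1)/72 = -1369 - 1*19/24 = -1369 - 19/24 = -32875/24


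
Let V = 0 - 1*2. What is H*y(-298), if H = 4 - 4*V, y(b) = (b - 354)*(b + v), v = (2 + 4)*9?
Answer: 1909056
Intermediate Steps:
v = 54 (v = 6*9 = 54)
V = -2 (V = 0 - 2 = -2)
y(b) = (-354 + b)*(54 + b) (y(b) = (b - 354)*(b + 54) = (-354 + b)*(54 + b))
H = 12 (H = 4 - 4*(-2) = 4 + 8 = 12)
H*y(-298) = 12*(-19116 + (-298)² - 300*(-298)) = 12*(-19116 + 88804 + 89400) = 12*159088 = 1909056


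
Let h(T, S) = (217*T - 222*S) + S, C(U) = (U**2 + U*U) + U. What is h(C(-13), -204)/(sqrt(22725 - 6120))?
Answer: 115609*sqrt(205)/1845 ≈ 897.17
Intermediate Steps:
C(U) = U + 2*U**2 (C(U) = (U**2 + U**2) + U = 2*U**2 + U = U + 2*U**2)
h(T, S) = -221*S + 217*T (h(T, S) = (-222*S + 217*T) + S = -221*S + 217*T)
h(C(-13), -204)/(sqrt(22725 - 6120)) = (-221*(-204) + 217*(-13*(1 + 2*(-13))))/(sqrt(22725 - 6120)) = (45084 + 217*(-13*(1 - 26)))/(sqrt(16605)) = (45084 + 217*(-13*(-25)))/((9*sqrt(205))) = (45084 + 217*325)*(sqrt(205)/1845) = (45084 + 70525)*(sqrt(205)/1845) = 115609*(sqrt(205)/1845) = 115609*sqrt(205)/1845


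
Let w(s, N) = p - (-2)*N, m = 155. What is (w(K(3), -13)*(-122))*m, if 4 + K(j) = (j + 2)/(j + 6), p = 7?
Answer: 359290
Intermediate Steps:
K(j) = -4 + (2 + j)/(6 + j) (K(j) = -4 + (j + 2)/(j + 6) = -4 + (2 + j)/(6 + j))
w(s, N) = 7 + 2*N (w(s, N) = 7 - (-2)*N = 7 + 2*N)
(w(K(3), -13)*(-122))*m = ((7 + 2*(-13))*(-122))*155 = ((7 - 26)*(-122))*155 = -19*(-122)*155 = 2318*155 = 359290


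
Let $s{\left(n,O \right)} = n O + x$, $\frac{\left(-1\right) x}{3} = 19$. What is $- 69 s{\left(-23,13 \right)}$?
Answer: $24564$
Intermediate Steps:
$x = -57$ ($x = \left(-3\right) 19 = -57$)
$s{\left(n,O \right)} = -57 + O n$ ($s{\left(n,O \right)} = n O - 57 = O n - 57 = -57 + O n$)
$- 69 s{\left(-23,13 \right)} = - 69 \left(-57 + 13 \left(-23\right)\right) = - 69 \left(-57 - 299\right) = \left(-69\right) \left(-356\right) = 24564$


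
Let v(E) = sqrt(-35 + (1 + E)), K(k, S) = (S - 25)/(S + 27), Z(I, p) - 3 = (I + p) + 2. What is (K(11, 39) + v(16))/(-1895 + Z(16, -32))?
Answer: -7/62898 - 3*I*sqrt(2)/1906 ≈ -0.00011129 - 0.0022259*I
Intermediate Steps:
Z(I, p) = 5 + I + p (Z(I, p) = 3 + ((I + p) + 2) = 3 + (2 + I + p) = 5 + I + p)
K(k, S) = (-25 + S)/(27 + S)
v(E) = sqrt(-34 + E)
(K(11, 39) + v(16))/(-1895 + Z(16, -32)) = ((-25 + 39)/(27 + 39) + sqrt(-34 + 16))/(-1895 + (5 + 16 - 32)) = (14/66 + sqrt(-18))/(-1895 - 11) = ((1/66)*14 + 3*I*sqrt(2))/(-1906) = (7/33 + 3*I*sqrt(2))*(-1/1906) = -7/62898 - 3*I*sqrt(2)/1906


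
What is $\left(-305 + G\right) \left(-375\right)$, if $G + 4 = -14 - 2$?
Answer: $121875$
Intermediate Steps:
$G = -20$ ($G = -4 - 16 = -20$)
$\left(-305 + G\right) \left(-375\right) = \left(-305 - 20\right) \left(-375\right) = \left(-325\right) \left(-375\right) = 121875$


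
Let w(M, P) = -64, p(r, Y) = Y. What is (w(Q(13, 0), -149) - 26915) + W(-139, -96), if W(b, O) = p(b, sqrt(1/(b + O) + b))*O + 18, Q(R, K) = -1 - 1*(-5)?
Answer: -26961 - 96*I*sqrt(7676510)/235 ≈ -26961.0 - 1131.8*I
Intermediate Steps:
Q(R, K) = 4 (Q(R, K) = -1 + 5 = 4)
W(b, O) = 18 + O*sqrt(b + 1/(O + b)) (W(b, O) = sqrt(1/(b + O) + b)*O + 18 = sqrt(1/(O + b) + b)*O + 18 = sqrt(b + 1/(O + b))*O + 18 = O*sqrt(b + 1/(O + b)) + 18 = 18 + O*sqrt(b + 1/(O + b)))
(w(Q(13, 0), -149) - 26915) + W(-139, -96) = (-64 - 26915) + (18 - 96*sqrt(1 - 139*(-96 - 139))*(I*sqrt(235)/235)) = -26979 + (18 - 96*sqrt(1 - 139*(-235))*(I*sqrt(235)/235)) = -26979 + (18 - 96*I*sqrt(235)*sqrt(1 + 32665)/235) = -26979 + (18 - 96*I*sqrt(7676510)/235) = -26961 - 96*I*sqrt(7676510)/235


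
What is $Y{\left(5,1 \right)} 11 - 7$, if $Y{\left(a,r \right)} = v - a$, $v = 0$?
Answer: $-62$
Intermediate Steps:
$Y{\left(a,r \right)} = - a$ ($Y{\left(a,r \right)} = 0 - a = - a$)
$Y{\left(5,1 \right)} 11 - 7 = \left(-1\right) 5 \cdot 11 - 7 = \left(-5\right) 11 - 7 = -55 - 7 = -62$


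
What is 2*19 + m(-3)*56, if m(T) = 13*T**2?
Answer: 6590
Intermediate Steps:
2*19 + m(-3)*56 = 2*19 + (13*(-3)**2)*56 = 38 + (13*9)*56 = 38 + 117*56 = 38 + 6552 = 6590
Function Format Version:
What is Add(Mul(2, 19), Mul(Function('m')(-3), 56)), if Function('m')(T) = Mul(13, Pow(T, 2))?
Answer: 6590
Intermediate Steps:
Add(Mul(2, 19), Mul(Function('m')(-3), 56)) = Add(Mul(2, 19), Mul(Mul(13, Pow(-3, 2)), 56)) = Add(38, Mul(Mul(13, 9), 56)) = Add(38, Mul(117, 56)) = Add(38, 6552) = 6590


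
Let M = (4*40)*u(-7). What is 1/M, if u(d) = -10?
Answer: -1/1600 ≈ -0.00062500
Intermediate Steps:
M = -1600 (M = (4*40)*(-10) = 160*(-10) = -1600)
1/M = 1/(-1600) = -1/1600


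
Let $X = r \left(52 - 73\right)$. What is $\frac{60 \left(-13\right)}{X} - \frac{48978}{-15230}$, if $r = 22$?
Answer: $\frac{2875603}{586355} \approx 4.9042$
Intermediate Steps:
$X = -462$ ($X = 22 \left(52 - 73\right) = 22 \left(-21\right) = -462$)
$\frac{60 \left(-13\right)}{X} - \frac{48978}{-15230} = \frac{60 \left(-13\right)}{-462} - \frac{48978}{-15230} = \left(-780\right) \left(- \frac{1}{462}\right) - - \frac{24489}{7615} = \frac{130}{77} + \frac{24489}{7615} = \frac{2875603}{586355}$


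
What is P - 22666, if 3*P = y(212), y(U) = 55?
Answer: -67943/3 ≈ -22648.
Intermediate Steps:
P = 55/3 (P = (⅓)*55 = 55/3 ≈ 18.333)
P - 22666 = 55/3 - 22666 = -67943/3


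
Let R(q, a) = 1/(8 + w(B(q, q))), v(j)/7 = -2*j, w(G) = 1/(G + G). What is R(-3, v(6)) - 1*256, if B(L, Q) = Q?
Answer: -12026/47 ≈ -255.87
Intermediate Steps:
w(G) = 1/(2*G)
v(j) = -14*j (v(j) = 7*(-2*j) = -14*j)
R(q, a) = 1/(8 + 1/(2*q))
R(-3, v(6)) - 1*256 = 2*(-3)/(1 + 16*(-3)) - 1*256 = 2*(-3)/(1 - 48) - 256 = 2*(-3)/(-47) - 256 = 2*(-3)*(-1/47) - 256 = 6/47 - 256 = -12026/47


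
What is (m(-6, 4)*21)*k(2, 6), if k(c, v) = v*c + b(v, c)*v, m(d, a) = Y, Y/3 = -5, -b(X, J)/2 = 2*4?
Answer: 26460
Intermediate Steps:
b(X, J) = -16 (b(X, J) = -4*4 = -2*8 = -16)
Y = -15 (Y = 3*(-5) = -15)
m(d, a) = -15
k(c, v) = -16*v + c*v (k(c, v) = v*c - 16*v = c*v - 16*v = -16*v + c*v)
(m(-6, 4)*21)*k(2, 6) = (-15*21)*(6*(-16 + 2)) = -1890*(-14) = -315*(-84) = 26460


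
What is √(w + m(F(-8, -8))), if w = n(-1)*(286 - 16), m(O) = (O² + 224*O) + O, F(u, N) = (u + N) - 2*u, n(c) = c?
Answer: 3*I*√30 ≈ 16.432*I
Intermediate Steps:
F(u, N) = N - u (F(u, N) = (N + u) - 2*u = N - u)
m(O) = O² + 225*O
w = -270 (w = -(286 - 16) = -1*270 = -270)
√(w + m(F(-8, -8))) = √(-270 + (-8 - 1*(-8))*(225 + (-8 - 1*(-8)))) = √(-270 + (-8 + 8)*(225 + (-8 + 8))) = √(-270 + 0*(225 + 0)) = √(-270 + 0*225) = √(-270 + 0) = √(-270) = 3*I*√30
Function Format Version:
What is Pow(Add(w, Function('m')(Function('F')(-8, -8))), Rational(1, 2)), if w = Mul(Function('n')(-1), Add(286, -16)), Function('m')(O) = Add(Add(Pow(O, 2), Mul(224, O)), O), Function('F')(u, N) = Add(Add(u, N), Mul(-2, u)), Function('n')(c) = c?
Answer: Mul(3, I, Pow(30, Rational(1, 2))) ≈ Mul(16.432, I)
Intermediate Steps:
Function('F')(u, N) = Add(N, Mul(-1, u)) (Function('F')(u, N) = Add(Add(N, u), Mul(-2, u)) = Add(N, Mul(-1, u)))
Function('m')(O) = Add(Pow(O, 2), Mul(225, O))
w = -270 (w = Mul(-1, Add(286, -16)) = Mul(-1, 270) = -270)
Pow(Add(w, Function('m')(Function('F')(-8, -8))), Rational(1, 2)) = Pow(Add(-270, Mul(Add(-8, Mul(-1, -8)), Add(225, Add(-8, Mul(-1, -8))))), Rational(1, 2)) = Pow(Add(-270, Mul(Add(-8, 8), Add(225, Add(-8, 8)))), Rational(1, 2)) = Pow(Add(-270, Mul(0, Add(225, 0))), Rational(1, 2)) = Pow(Add(-270, Mul(0, 225)), Rational(1, 2)) = Pow(Add(-270, 0), Rational(1, 2)) = Pow(-270, Rational(1, 2)) = Mul(3, I, Pow(30, Rational(1, 2)))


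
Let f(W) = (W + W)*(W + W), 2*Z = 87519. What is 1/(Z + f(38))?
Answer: 2/99071 ≈ 2.0188e-5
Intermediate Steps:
Z = 87519/2 (Z = (½)*87519 = 87519/2 ≈ 43760.)
f(W) = 4*W² (f(W) = (2*W)*(2*W) = 4*W²)
1/(Z + f(38)) = 1/(87519/2 + 4*38²) = 1/(87519/2 + 4*1444) = 1/(87519/2 + 5776) = 1/(99071/2) = 2/99071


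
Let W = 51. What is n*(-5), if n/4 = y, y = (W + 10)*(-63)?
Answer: 76860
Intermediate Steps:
y = -3843 (y = (51 + 10)*(-63) = 61*(-63) = -3843)
n = -15372 (n = 4*(-3843) = -15372)
n*(-5) = -15372*(-5) = 76860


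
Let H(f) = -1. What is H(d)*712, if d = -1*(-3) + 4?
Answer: -712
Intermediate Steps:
d = 7 (d = 3 + 4 = 7)
H(d)*712 = -1*712 = -712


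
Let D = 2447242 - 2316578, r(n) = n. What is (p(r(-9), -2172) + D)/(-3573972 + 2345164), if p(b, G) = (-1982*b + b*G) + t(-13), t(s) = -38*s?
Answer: -21068/153601 ≈ -0.13716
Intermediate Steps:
p(b, G) = 494 - 1982*b + G*b (p(b, G) = (-1982*b + b*G) - 38*(-13) = (-1982*b + G*b) + 494 = 494 - 1982*b + G*b)
D = 130664
(p(r(-9), -2172) + D)/(-3573972 + 2345164) = ((494 - 1982*(-9) - 2172*(-9)) + 130664)/(-3573972 + 2345164) = ((494 + 17838 + 19548) + 130664)/(-1228808) = (37880 + 130664)*(-1/1228808) = 168544*(-1/1228808) = -21068/153601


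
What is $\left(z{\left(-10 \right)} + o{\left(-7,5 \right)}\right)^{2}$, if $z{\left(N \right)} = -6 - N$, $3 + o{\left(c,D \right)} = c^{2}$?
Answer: $2500$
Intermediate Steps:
$o{\left(c,D \right)} = -3 + c^{2}$
$\left(z{\left(-10 \right)} + o{\left(-7,5 \right)}\right)^{2} = \left(\left(-6 - -10\right) - \left(3 - \left(-7\right)^{2}\right)\right)^{2} = \left(\left(-6 + 10\right) + \left(-3 + 49\right)\right)^{2} = \left(4 + 46\right)^{2} = 50^{2} = 2500$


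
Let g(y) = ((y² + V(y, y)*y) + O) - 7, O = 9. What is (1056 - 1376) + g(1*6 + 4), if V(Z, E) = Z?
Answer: -118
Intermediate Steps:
g(y) = 2 + 2*y² (g(y) = ((y² + y*y) + 9) - 7 = ((y² + y²) + 9) - 7 = (2*y² + 9) - 7 = (9 + 2*y²) - 7 = 2 + 2*y²)
(1056 - 1376) + g(1*6 + 4) = (1056 - 1376) + (2 + 2*(1*6 + 4)²) = -320 + (2 + 2*(6 + 4)²) = -320 + (2 + 2*10²) = -320 + (2 + 2*100) = -320 + (2 + 200) = -320 + 202 = -118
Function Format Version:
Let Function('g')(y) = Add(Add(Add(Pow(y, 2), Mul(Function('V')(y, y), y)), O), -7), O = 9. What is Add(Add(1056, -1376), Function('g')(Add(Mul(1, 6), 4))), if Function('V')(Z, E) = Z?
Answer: -118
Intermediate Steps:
Function('g')(y) = Add(2, Mul(2, Pow(y, 2))) (Function('g')(y) = Add(Add(Add(Pow(y, 2), Mul(y, y)), 9), -7) = Add(Add(Add(Pow(y, 2), Pow(y, 2)), 9), -7) = Add(Add(Mul(2, Pow(y, 2)), 9), -7) = Add(Add(9, Mul(2, Pow(y, 2))), -7) = Add(2, Mul(2, Pow(y, 2))))
Add(Add(1056, -1376), Function('g')(Add(Mul(1, 6), 4))) = Add(Add(1056, -1376), Add(2, Mul(2, Pow(Add(Mul(1, 6), 4), 2)))) = Add(-320, Add(2, Mul(2, Pow(Add(6, 4), 2)))) = Add(-320, Add(2, Mul(2, Pow(10, 2)))) = Add(-320, Add(2, Mul(2, 100))) = Add(-320, Add(2, 200)) = Add(-320, 202) = -118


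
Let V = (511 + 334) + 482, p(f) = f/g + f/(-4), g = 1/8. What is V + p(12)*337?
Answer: 32668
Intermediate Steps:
g = 1/8 ≈ 0.12500
p(f) = 31*f/4 (p(f) = f/(1/8) + f/(-4) = f*8 + f*(-1/4) = 8*f - f/4 = 31*f/4)
V = 1327 (V = 845 + 482 = 1327)
V + p(12)*337 = 1327 + ((31/4)*12)*337 = 1327 + 93*337 = 1327 + 31341 = 32668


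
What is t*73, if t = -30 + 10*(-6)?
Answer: -6570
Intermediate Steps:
t = -90 (t = -30 - 60 = -90)
t*73 = -90*73 = -6570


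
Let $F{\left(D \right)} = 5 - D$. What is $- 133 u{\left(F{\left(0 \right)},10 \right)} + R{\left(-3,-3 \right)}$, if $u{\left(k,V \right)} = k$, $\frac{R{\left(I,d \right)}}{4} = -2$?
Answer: $-673$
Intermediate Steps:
$R{\left(I,d \right)} = -8$ ($R{\left(I,d \right)} = 4 \left(-2\right) = -8$)
$- 133 u{\left(F{\left(0 \right)},10 \right)} + R{\left(-3,-3 \right)} = - 133 \left(5 - 0\right) - 8 = - 133 \left(5 + 0\right) - 8 = \left(-133\right) 5 - 8 = -665 - 8 = -673$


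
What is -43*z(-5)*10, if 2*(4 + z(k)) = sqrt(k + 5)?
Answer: 1720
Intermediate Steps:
z(k) = -4 + sqrt(5 + k)/2 (z(k) = -4 + sqrt(k + 5)/2 = -4 + sqrt(5 + k)/2)
-43*z(-5)*10 = -43*(-4 + sqrt(5 - 5)/2)*10 = -43*(-4 + sqrt(0)/2)*10 = -43*(-4 + (1/2)*0)*10 = -43*(-4 + 0)*10 = -43*(-4)*10 = 172*10 = 1720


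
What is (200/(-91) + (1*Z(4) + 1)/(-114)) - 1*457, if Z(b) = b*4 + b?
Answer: -1588543/3458 ≈ -459.38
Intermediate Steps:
Z(b) = 5*b (Z(b) = 4*b + b = 5*b)
(200/(-91) + (1*Z(4) + 1)/(-114)) - 1*457 = (200/(-91) + (1*(5*4) + 1)/(-114)) - 1*457 = (200*(-1/91) + (1*20 + 1)*(-1/114)) - 457 = (-200/91 + (20 + 1)*(-1/114)) - 457 = (-200/91 + 21*(-1/114)) - 457 = (-200/91 - 7/38) - 457 = -8237/3458 - 457 = -1588543/3458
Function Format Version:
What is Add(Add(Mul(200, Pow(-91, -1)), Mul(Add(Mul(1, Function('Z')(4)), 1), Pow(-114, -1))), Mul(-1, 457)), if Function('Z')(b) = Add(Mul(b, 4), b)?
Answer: Rational(-1588543, 3458) ≈ -459.38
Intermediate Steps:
Function('Z')(b) = Mul(5, b) (Function('Z')(b) = Add(Mul(4, b), b) = Mul(5, b))
Add(Add(Mul(200, Pow(-91, -1)), Mul(Add(Mul(1, Function('Z')(4)), 1), Pow(-114, -1))), Mul(-1, 457)) = Add(Add(Mul(200, Pow(-91, -1)), Mul(Add(Mul(1, Mul(5, 4)), 1), Pow(-114, -1))), Mul(-1, 457)) = Add(Add(Mul(200, Rational(-1, 91)), Mul(Add(Mul(1, 20), 1), Rational(-1, 114))), -457) = Add(Add(Rational(-200, 91), Mul(Add(20, 1), Rational(-1, 114))), -457) = Add(Add(Rational(-200, 91), Mul(21, Rational(-1, 114))), -457) = Add(Add(Rational(-200, 91), Rational(-7, 38)), -457) = Add(Rational(-8237, 3458), -457) = Rational(-1588543, 3458)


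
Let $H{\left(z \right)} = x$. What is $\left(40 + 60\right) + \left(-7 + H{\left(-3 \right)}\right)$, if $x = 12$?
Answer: $105$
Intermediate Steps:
$H{\left(z \right)} = 12$
$\left(40 + 60\right) + \left(-7 + H{\left(-3 \right)}\right) = \left(40 + 60\right) + \left(-7 + 12\right) = 100 + 5 = 105$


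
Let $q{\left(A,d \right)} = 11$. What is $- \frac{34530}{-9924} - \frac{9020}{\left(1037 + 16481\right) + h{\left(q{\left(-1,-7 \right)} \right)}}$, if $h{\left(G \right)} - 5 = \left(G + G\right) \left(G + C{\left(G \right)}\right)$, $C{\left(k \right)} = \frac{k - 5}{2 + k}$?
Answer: $\frac{103263645}{34745578} \approx 2.972$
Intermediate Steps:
$C{\left(k \right)} = \frac{-5 + k}{2 + k}$
$h{\left(G \right)} = 5 + 2 G \left(G + \frac{-5 + G}{2 + G}\right)$ ($h{\left(G \right)} = 5 + \left(G + G\right) \left(G + \frac{-5 + G}{2 + G}\right) = 5 + 2 G \left(G + \frac{-5 + G}{2 + G}\right)$)
$- \frac{34530}{-9924} - \frac{9020}{\left(1037 + 16481\right) + h{\left(q{\left(-1,-7 \right)} \right)}} = - \frac{34530}{-9924} - \frac{9020}{\left(1037 + 16481\right) + \frac{10 - 55 + 2 \cdot 11^{3} + 6 \cdot 11^{2}}{2 + 11}} = \left(-34530\right) \left(- \frac{1}{9924}\right) - \frac{9020}{17518 + \frac{10 - 55 + 2 \cdot 1331 + 6 \cdot 121}{13}} = \frac{5755}{1654} - \frac{9020}{17518 + \frac{10 - 55 + 2662 + 726}{13}} = \frac{5755}{1654} - \frac{9020}{17518 + \frac{1}{13} \cdot 3343} = \frac{5755}{1654} - \frac{9020}{17518 + \frac{3343}{13}} = \frac{5755}{1654} - \frac{9020}{\frac{231077}{13}} = \frac{5755}{1654} - \frac{10660}{21007} = \frac{103263645}{34745578}$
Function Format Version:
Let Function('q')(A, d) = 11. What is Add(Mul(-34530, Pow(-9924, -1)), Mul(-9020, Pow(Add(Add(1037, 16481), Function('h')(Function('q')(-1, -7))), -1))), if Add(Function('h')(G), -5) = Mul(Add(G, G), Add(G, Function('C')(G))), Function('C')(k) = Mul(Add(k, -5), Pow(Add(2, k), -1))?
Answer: Rational(103263645, 34745578) ≈ 2.9720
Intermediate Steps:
Function('C')(k) = Mul(Pow(Add(2, k), -1), Add(-5, k)) (Function('C')(k) = Mul(Add(-5, k), Pow(Add(2, k), -1)) = Mul(Pow(Add(2, k), -1), Add(-5, k)))
Function('h')(G) = Add(5, Mul(2, G, Add(G, Mul(Pow(Add(2, G), -1), Add(-5, G))))) (Function('h')(G) = Add(5, Mul(Add(G, G), Add(G, Mul(Pow(Add(2, G), -1), Add(-5, G))))) = Add(5, Mul(Mul(2, G), Add(G, Mul(Pow(Add(2, G), -1), Add(-5, G))))) = Add(5, Mul(2, G, Add(G, Mul(Pow(Add(2, G), -1), Add(-5, G))))))
Add(Mul(-34530, Pow(-9924, -1)), Mul(-9020, Pow(Add(Add(1037, 16481), Function('h')(Function('q')(-1, -7))), -1))) = Add(Mul(-34530, Pow(-9924, -1)), Mul(-9020, Pow(Add(Add(1037, 16481), Mul(Pow(Add(2, 11), -1), Add(10, Mul(-5, 11), Mul(2, Pow(11, 3)), Mul(6, Pow(11, 2))))), -1))) = Add(Mul(-34530, Rational(-1, 9924)), Mul(-9020, Pow(Add(17518, Mul(Pow(13, -1), Add(10, -55, Mul(2, 1331), Mul(6, 121)))), -1))) = Add(Rational(5755, 1654), Mul(-9020, Pow(Add(17518, Mul(Rational(1, 13), Add(10, -55, 2662, 726))), -1))) = Add(Rational(5755, 1654), Mul(-9020, Pow(Add(17518, Mul(Rational(1, 13), 3343)), -1))) = Add(Rational(5755, 1654), Mul(-9020, Pow(Add(17518, Rational(3343, 13)), -1))) = Add(Rational(5755, 1654), Mul(-9020, Pow(Rational(231077, 13), -1))) = Add(Rational(5755, 1654), Mul(-9020, Rational(13, 231077))) = Add(Rational(5755, 1654), Rational(-10660, 21007)) = Rational(103263645, 34745578)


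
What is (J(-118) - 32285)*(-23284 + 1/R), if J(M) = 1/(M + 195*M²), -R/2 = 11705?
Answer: 2514698636388562791/3345242180 ≈ 7.5172e+8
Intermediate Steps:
R = -23410 (R = -2*11705 = -23410)
(J(-118) - 32285)*(-23284 + 1/R) = (1/((-118)*(1 + 195*(-118))) - 32285)*(-23284 + 1/(-23410)) = (-1/(118*(1 - 23010)) - 32285)*(-23284 - 1/23410) = (-1/118/(-23009) - 32285)*(-545078441/23410) = (-1/118*(-1/23009) - 32285)*(-545078441/23410) = (1/2715062 - 32285)*(-545078441/23410) = -87655776669/2715062*(-545078441/23410) = 2514698636388562791/3345242180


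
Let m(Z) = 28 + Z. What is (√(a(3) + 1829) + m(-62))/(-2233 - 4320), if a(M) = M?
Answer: 34/6553 - 2*√458/6553 ≈ -0.0013432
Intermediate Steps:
(√(a(3) + 1829) + m(-62))/(-2233 - 4320) = (√(3 + 1829) + (28 - 62))/(-2233 - 4320) = (√1832 - 34)/(-6553) = (2*√458 - 34)*(-1/6553) = (-34 + 2*√458)*(-1/6553) = 34/6553 - 2*√458/6553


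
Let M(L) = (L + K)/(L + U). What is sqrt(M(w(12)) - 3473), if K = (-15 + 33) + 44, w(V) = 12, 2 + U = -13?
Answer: I*sqrt(31479)/3 ≈ 59.141*I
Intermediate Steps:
U = -15 (U = -2 - 13 = -15)
K = 62 (K = 18 + 44 = 62)
M(L) = (62 + L)/(-15 + L) (M(L) = (L + 62)/(L - 15) = (62 + L)/(-15 + L))
sqrt(M(w(12)) - 3473) = sqrt((62 + 12)/(-15 + 12) - 3473) = sqrt(74/(-3) - 3473) = sqrt(-1/3*74 - 3473) = sqrt(-74/3 - 3473) = sqrt(-10493/3) = I*sqrt(31479)/3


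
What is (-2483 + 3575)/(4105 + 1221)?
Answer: 546/2663 ≈ 0.20503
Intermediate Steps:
(-2483 + 3575)/(4105 + 1221) = 1092/5326 = 1092*(1/5326) = 546/2663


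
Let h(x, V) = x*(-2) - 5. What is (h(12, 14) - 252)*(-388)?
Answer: 109028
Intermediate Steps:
h(x, V) = -5 - 2*x (h(x, V) = -2*x - 5 = -5 - 2*x)
(h(12, 14) - 252)*(-388) = ((-5 - 2*12) - 252)*(-388) = ((-5 - 24) - 252)*(-388) = (-29 - 252)*(-388) = -281*(-388) = 109028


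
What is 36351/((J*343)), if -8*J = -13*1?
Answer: 41544/637 ≈ 65.218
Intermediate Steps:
J = 13/8 (J = -(-13)/8 = -1/8*(-13) = 13/8 ≈ 1.6250)
36351/((J*343)) = 36351/(((13/8)*343)) = 36351/(4459/8) = 36351*(8/4459) = 41544/637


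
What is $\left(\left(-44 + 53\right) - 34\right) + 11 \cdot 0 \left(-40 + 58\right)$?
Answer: $-25$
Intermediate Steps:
$\left(\left(-44 + 53\right) - 34\right) + 11 \cdot 0 \left(-40 + 58\right) = \left(9 - 34\right) + 0 \cdot 18 = -25 + 0 = -25$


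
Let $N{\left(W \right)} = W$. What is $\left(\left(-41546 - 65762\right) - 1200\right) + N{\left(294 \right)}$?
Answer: $-108214$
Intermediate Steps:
$\left(\left(-41546 - 65762\right) - 1200\right) + N{\left(294 \right)} = \left(\left(-41546 - 65762\right) - 1200\right) + 294 = \left(-107308 - 1200\right) + 294 = -108508 + 294 = -108214$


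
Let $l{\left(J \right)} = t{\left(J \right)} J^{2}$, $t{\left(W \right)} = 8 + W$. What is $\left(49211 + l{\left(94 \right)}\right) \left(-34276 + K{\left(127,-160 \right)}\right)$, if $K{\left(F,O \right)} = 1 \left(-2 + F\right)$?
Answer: $-32459944933$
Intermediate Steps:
$K{\left(F,O \right)} = -2 + F$
$l{\left(J \right)} = J^{2} \left(8 + J\right)$ ($l{\left(J \right)} = \left(8 + J\right) J^{2} = J^{2} \left(8 + J\right)$)
$\left(49211 + l{\left(94 \right)}\right) \left(-34276 + K{\left(127,-160 \right)}\right) = \left(49211 + 94^{2} \left(8 + 94\right)\right) \left(-34276 + \left(-2 + 127\right)\right) = \left(49211 + 8836 \cdot 102\right) \left(-34276 + 125\right) = \left(49211 + 901272\right) \left(-34151\right) = 950483 \left(-34151\right) = -32459944933$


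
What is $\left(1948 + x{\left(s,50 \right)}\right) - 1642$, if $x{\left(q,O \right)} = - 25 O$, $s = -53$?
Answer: $-944$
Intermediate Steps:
$\left(1948 + x{\left(s,50 \right)}\right) - 1642 = \left(1948 - 1250\right) - 1642 = 698 - 1642 = -944$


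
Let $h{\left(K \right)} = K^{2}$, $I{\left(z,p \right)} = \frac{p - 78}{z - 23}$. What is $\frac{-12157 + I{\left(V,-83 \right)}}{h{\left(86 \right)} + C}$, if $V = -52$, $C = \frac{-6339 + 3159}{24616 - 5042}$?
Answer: $- \frac{4460983109}{2714364825} \approx -1.6435$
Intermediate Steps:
$C = - \frac{1590}{9787}$ ($C = - \frac{3180}{19574} = \left(-3180\right) \frac{1}{19574} = - \frac{1590}{9787} \approx -0.16246$)
$I{\left(z,p \right)} = \frac{-78 + p}{-23 + z}$
$\frac{-12157 + I{\left(V,-83 \right)}}{h{\left(86 \right)} + C} = \frac{-12157 + \frac{-78 - 83}{-23 - 52}}{86^{2} - \frac{1590}{9787}} = \frac{-12157 + \frac{1}{-75} \left(-161\right)}{7396 - \frac{1590}{9787}} = \frac{-12157 - - \frac{161}{75}}{\frac{72383062}{9787}} = \left(-12157 + \frac{161}{75}\right) \frac{9787}{72383062} = \left(- \frac{911614}{75}\right) \frac{9787}{72383062} = - \frac{4460983109}{2714364825}$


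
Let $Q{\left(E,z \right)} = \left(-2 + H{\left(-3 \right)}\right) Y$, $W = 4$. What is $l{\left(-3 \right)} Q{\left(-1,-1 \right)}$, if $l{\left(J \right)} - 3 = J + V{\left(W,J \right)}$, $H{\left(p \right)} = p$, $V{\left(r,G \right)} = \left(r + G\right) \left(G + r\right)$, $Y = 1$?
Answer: $-5$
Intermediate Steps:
$V{\left(r,G \right)} = \left(G + r\right)^{2}$ ($V{\left(r,G \right)} = \left(G + r\right) \left(G + r\right) = \left(G + r\right)^{2}$)
$l{\left(J \right)} = 3 + J + \left(4 + J\right)^{2}$ ($l{\left(J \right)} = 3 + \left(J + \left(J + 4\right)^{2}\right) = 3 + \left(J + \left(4 + J\right)^{2}\right) = 3 + J + \left(4 + J\right)^{2}$)
$Q{\left(E,z \right)} = -5$ ($Q{\left(E,z \right)} = \left(-2 - 3\right) 1 = \left(-5\right) 1 = -5$)
$l{\left(-3 \right)} Q{\left(-1,-1 \right)} = \left(3 - 3 + \left(4 - 3\right)^{2}\right) \left(-5\right) = \left(3 - 3 + 1^{2}\right) \left(-5\right) = \left(3 - 3 + 1\right) \left(-5\right) = 1 \left(-5\right) = -5$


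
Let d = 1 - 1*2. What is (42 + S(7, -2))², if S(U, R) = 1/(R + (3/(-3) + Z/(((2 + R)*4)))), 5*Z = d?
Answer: 1764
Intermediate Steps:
d = -1 (d = 1 - 2 = -1)
Z = -⅕ (Z = (⅕)*(-1) = -⅕ ≈ -0.20000)
S(U, R) = 1/(-1 + R - 1/(5*(8 + 4*R))) (S(U, R) = 1/(R + (3/(-3) - 1/(4*(2 + R))/5)) = 1/(R + (3*(-⅓) - 1/(5*(8 + 4*R)))) = 1/(R + (-1 - 1/(5*(8 + 4*R)))) = 1/(-1 + R - 1/(5*(8 + 4*R))))
(42 + S(7, -2))² = (42 + 20*(2 - 2)/(-41 + 20*(-2) + 20*(-2)²))² = (42 + 20*0/(-41 - 40 + 20*4))² = (42 + 20*0/(-41 - 40 + 80))² = (42 + 20*0/(-1))² = (42 + 20*(-1)*0)² = (42 + 0)² = 42² = 1764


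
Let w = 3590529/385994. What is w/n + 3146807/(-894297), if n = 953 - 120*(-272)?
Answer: -40800480131247581/11596077727991274 ≈ -3.5185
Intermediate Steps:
n = 33593 (n = 953 + 32640 = 33593)
w = 3590529/385994 (w = 3590529*(1/385994) = 3590529/385994 ≈ 9.3020)
w/n + 3146807/(-894297) = (3590529/385994)/33593 + 3146807/(-894297) = (3590529/385994)*(1/33593) + 3146807*(-1/894297) = 3590529/12966696442 - 3146807/894297 = -40800480131247581/11596077727991274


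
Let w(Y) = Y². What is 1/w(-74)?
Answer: 1/5476 ≈ 0.00018262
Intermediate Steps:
1/w(-74) = 1/((-74)²) = 1/5476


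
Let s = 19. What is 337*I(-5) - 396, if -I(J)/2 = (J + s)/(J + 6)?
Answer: -9832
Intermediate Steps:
I(J) = -2*(19 + J)/(6 + J) (I(J) = -2*(J + 19)/(J + 6) = -2*(19 + J)/(6 + J))
337*I(-5) - 396 = 337*(2*(-19 - 1*(-5))/(6 - 5)) - 396 = 337*(2*(-19 + 5)/1) - 396 = 337*(2*1*(-14)) - 396 = 337*(-28) - 396 = -9436 - 396 = -9832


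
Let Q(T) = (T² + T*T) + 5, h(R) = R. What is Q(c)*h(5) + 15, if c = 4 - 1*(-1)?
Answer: 290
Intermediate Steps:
c = 5 (c = 4 + 1 = 5)
Q(T) = 5 + 2*T² (Q(T) = (T² + T²) + 5 = 2*T² + 5 = 5 + 2*T²)
Q(c)*h(5) + 15 = (5 + 2*5²)*5 + 15 = (5 + 2*25)*5 + 15 = (5 + 50)*5 + 15 = 55*5 + 15 = 275 + 15 = 290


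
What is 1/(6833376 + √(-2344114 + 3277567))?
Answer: 759264/5188336291547 - √103717/15565008874641 ≈ 1.4632e-7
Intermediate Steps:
1/(6833376 + √(-2344114 + 3277567)) = 1/(6833376 + √933453) = 1/(6833376 + 3*√103717)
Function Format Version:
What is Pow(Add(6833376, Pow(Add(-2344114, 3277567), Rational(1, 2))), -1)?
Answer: Add(Rational(759264, 5188336291547), Mul(Rational(-1, 15565008874641), Pow(103717, Rational(1, 2)))) ≈ 1.4632e-7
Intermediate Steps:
Pow(Add(6833376, Pow(Add(-2344114, 3277567), Rational(1, 2))), -1) = Pow(Add(6833376, Pow(933453, Rational(1, 2))), -1) = Pow(Add(6833376, Mul(3, Pow(103717, Rational(1, 2)))), -1)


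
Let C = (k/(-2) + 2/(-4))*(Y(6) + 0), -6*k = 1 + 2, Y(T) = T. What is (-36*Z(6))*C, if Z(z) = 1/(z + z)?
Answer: 9/2 ≈ 4.5000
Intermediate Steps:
k = -½ (k = -(1 + 2)/6 = -⅙*3 = -½ ≈ -0.50000)
Z(z) = 1/(2*z)
C = -3/2 (C = (-½/(-2) + 2/(-4))*(6 + 0) = (-½*(-½) + 2*(-¼))*6 = (¼ - ½)*6 = -¼*6 = -3/2 ≈ -1.5000)
(-36*Z(6))*C = -18/6*(-3/2) = -36*1/12*(-3/2) = -3*(-3/2) = 9/2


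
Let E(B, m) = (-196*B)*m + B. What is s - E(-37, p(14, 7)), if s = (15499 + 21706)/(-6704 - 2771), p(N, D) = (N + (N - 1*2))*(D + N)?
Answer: -7503364166/1895 ≈ -3.9596e+6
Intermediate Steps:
p(N, D) = (-2 + 2*N)*(D + N) (p(N, D) = (N + (N - 2))*(D + N) = (N + (-2 + N))*(D + N) = (-2 + 2*N)*(D + N))
E(B, m) = B - 196*B*m (E(B, m) = -196*B*m + B = B - 196*B*m)
s = -7441/1895 (s = 37205/(-9475) = 37205*(-1/9475) = -7441/1895 ≈ -3.9266)
s - E(-37, p(14, 7)) = -7441/1895 - (-37)*(1 - 196*(-2*7 - 2*14 + 2*14² + 2*7*14)) = -7441/1895 - (-37)*(1 - 196*(-14 - 28 + 2*196 + 196)) = -7441/1895 - (-37)*(1 - 196*(-14 - 28 + 392 + 196)) = -7441/1895 - (-37)*(1 - 196*546) = -7441/1895 - (-37)*(1 - 107016) = -7441/1895 - (-37)*(-107015) = -7441/1895 - 1*3959555 = -7441/1895 - 3959555 = -7503364166/1895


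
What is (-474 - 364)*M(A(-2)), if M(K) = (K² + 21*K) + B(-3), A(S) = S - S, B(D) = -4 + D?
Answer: 5866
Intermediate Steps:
A(S) = 0
M(K) = -7 + K² + 21*K (M(K) = (K² + 21*K) + (-4 - 3) = (K² + 21*K) - 7 = -7 + K² + 21*K)
(-474 - 364)*M(A(-2)) = (-474 - 364)*(-7 + 0² + 21*0) = -838*(-7 + 0 + 0) = -838*(-7) = 5866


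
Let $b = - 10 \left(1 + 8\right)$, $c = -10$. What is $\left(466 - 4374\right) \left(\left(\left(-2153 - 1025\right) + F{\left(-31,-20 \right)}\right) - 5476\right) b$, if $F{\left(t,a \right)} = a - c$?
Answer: $-3047302080$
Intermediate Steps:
$b = -90$ ($b = \left(-10\right) 9 = -90$)
$F{\left(t,a \right)} = 10 + a$ ($F{\left(t,a \right)} = a - -10 = a + 10 = 10 + a$)
$\left(466 - 4374\right) \left(\left(\left(-2153 - 1025\right) + F{\left(-31,-20 \right)}\right) - 5476\right) b = \left(466 - 4374\right) \left(\left(\left(-2153 - 1025\right) + \left(10 - 20\right)\right) - 5476\right) \left(-90\right) = - 3908 \left(\left(-3178 - 10\right) - 5476\right) \left(-90\right) = - 3908 \left(-3188 - 5476\right) \left(-90\right) = \left(-3908\right) \left(-8664\right) \left(-90\right) = 33858912 \left(-90\right) = -3047302080$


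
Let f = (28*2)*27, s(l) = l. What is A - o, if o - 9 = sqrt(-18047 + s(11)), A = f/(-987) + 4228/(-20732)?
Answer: -2615264/243601 - 6*I*sqrt(501) ≈ -10.736 - 134.3*I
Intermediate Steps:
f = 1512 (f = 56*27 = 1512)
A = -422855/243601 (A = 1512/(-987) + 4228/(-20732) = 1512*(-1/987) + 4228*(-1/20732) = -72/47 - 1057/5183 = -422855/243601 ≈ -1.7359)
o = 9 + 6*I*sqrt(501) (o = 9 + sqrt(-18047 + 11) = 9 + sqrt(-18036) = 9 + 6*I*sqrt(501) ≈ 9.0 + 134.3*I)
A - o = -422855/243601 - (9 + 6*I*sqrt(501)) = -422855/243601 + (-9 - 6*I*sqrt(501)) = -2615264/243601 - 6*I*sqrt(501)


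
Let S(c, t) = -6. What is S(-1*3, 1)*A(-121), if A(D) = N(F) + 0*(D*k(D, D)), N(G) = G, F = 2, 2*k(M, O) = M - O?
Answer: -12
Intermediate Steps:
k(M, O) = M/2 - O/2 (k(M, O) = (M - O)/2 = M/2 - O/2)
A(D) = 2 (A(D) = 2 + 0*(D*(D/2 - D/2)) = 2 + 0*(D*0) = 2 + 0*0 = 2 + 0 = 2)
S(-1*3, 1)*A(-121) = -6*2 = -12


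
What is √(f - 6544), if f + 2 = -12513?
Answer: I*√19059 ≈ 138.05*I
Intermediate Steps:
f = -12515 (f = -2 - 12513 = -12515)
√(f - 6544) = √(-12515 - 6544) = √(-19059) = I*√19059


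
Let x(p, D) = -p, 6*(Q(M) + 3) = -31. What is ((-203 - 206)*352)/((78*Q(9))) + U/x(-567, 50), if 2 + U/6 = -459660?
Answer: -79771348/17199 ≈ -4638.1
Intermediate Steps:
Q(M) = -49/6 (Q(M) = -3 + (⅙)*(-31) = -3 - 31/6 = -49/6)
U = -2757972 (U = -12 + 6*(-459660) = -12 - 2757960 = -2757972)
((-203 - 206)*352)/((78*Q(9))) + U/x(-567, 50) = ((-203 - 206)*352)/((78*(-49/6))) - 2757972/((-1*(-567))) = -409*352/(-637) - 2757972/567 = -143968*(-1/637) - 2757972*1/567 = 143968/637 - 131332/27 = -79771348/17199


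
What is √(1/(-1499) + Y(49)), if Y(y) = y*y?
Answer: √5395047902/1499 ≈ 49.000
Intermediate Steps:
Y(y) = y²
√(1/(-1499) + Y(49)) = √(1/(-1499) + 49²) = √(-1/1499 + 2401) = √(3599098/1499) = √5395047902/1499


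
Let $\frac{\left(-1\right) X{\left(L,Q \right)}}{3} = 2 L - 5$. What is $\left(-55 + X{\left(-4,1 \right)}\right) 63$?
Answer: $-1008$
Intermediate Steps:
$X{\left(L,Q \right)} = 15 - 6 L$ ($X{\left(L,Q \right)} = - 3 \left(2 L - 5\right) = - 3 \left(-5 + 2 L\right) = 15 - 6 L$)
$\left(-55 + X{\left(-4,1 \right)}\right) 63 = \left(-55 + \left(15 - -24\right)\right) 63 = \left(-55 + \left(15 + 24\right)\right) 63 = \left(-55 + 39\right) 63 = \left(-16\right) 63 = -1008$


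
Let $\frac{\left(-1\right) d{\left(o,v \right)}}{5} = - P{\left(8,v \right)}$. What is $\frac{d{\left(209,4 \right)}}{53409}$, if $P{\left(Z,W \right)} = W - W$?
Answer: $0$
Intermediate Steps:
$P{\left(Z,W \right)} = 0$
$d{\left(o,v \right)} = 0$ ($d{\left(o,v \right)} = - 5 \left(\left(-1\right) 0\right) = \left(-5\right) 0 = 0$)
$\frac{d{\left(209,4 \right)}}{53409} = \frac{0}{53409} = 0 \cdot \frac{1}{53409} = 0$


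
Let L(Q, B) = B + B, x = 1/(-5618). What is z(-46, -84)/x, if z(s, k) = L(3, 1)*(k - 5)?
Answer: 1000004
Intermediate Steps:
x = -1/5618 ≈ -0.00017800
L(Q, B) = 2*B
z(s, k) = -10 + 2*k (z(s, k) = (2*1)*(k - 5) = 2*(-5 + k) = -10 + 2*k)
z(-46, -84)/x = (-10 + 2*(-84))/(-1/5618) = (-10 - 168)*(-5618) = -178*(-5618) = 1000004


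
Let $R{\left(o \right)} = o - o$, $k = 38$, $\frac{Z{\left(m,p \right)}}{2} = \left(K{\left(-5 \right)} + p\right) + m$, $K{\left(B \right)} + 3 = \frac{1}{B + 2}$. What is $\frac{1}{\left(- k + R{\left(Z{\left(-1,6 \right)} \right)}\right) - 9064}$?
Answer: $- \frac{1}{9102} \approx -0.00010987$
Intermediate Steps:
$K{\left(B \right)} = -3 + \frac{1}{2 + B}$ ($K{\left(B \right)} = -3 + \frac{1}{B + 2} = -3 + \frac{1}{2 + B}$)
$Z{\left(m,p \right)} = - \frac{20}{3} + 2 m + 2 p$ ($Z{\left(m,p \right)} = 2 \left(\left(\frac{-5 - -15}{2 - 5} + p\right) + m\right) = 2 \left(\left(\frac{-5 + 15}{-3} + p\right) + m\right) = 2 \left(\left(\left(- \frac{1}{3}\right) 10 + p\right) + m\right) = 2 \left(\left(- \frac{10}{3} + p\right) + m\right) = 2 \left(- \frac{10}{3} + m + p\right) = - \frac{20}{3} + 2 m + 2 p$)
$R{\left(o \right)} = 0$
$\frac{1}{\left(- k + R{\left(Z{\left(-1,6 \right)} \right)}\right) - 9064} = \frac{1}{\left(\left(-1\right) 38 + 0\right) - 9064} = \frac{1}{\left(-38 + 0\right) - 9064} = \frac{1}{-38 - 9064} = \frac{1}{-9102} = - \frac{1}{9102}$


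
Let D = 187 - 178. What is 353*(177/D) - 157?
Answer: 20356/3 ≈ 6785.3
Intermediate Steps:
D = 9
353*(177/D) - 157 = 353*(177/9) - 157 = 353*(177*(1/9)) - 157 = 353*(59/3) - 157 = 20827/3 - 157 = 20356/3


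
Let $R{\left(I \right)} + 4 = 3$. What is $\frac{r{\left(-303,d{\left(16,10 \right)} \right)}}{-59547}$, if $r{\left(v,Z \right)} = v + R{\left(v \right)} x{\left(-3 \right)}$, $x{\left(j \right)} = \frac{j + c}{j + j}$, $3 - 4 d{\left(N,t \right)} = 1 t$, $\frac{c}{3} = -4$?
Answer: $\frac{611}{119094} \approx 0.0051304$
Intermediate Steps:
$R{\left(I \right)} = -1$ ($R{\left(I \right)} = -4 + 3 = -1$)
$c = -12$ ($c = 3 \left(-4\right) = -12$)
$d{\left(N,t \right)} = \frac{3}{4} - \frac{t}{4}$ ($d{\left(N,t \right)} = \frac{3}{4} - \frac{1 t}{4} = \frac{3}{4} - \frac{t}{4}$)
$x{\left(j \right)} = \frac{-12 + j}{2 j}$ ($x{\left(j \right)} = \frac{j - 12}{j + j} = \frac{-12 + j}{2 j}$)
$r{\left(v,Z \right)} = - \frac{5}{2} + v$ ($r{\left(v,Z \right)} = v - \frac{-12 - 3}{2 \left(-3\right)} = v - \frac{1}{2} \left(- \frac{1}{3}\right) \left(-15\right) = v - \frac{5}{2} = - \frac{5}{2} + v$)
$\frac{r{\left(-303,d{\left(16,10 \right)} \right)}}{-59547} = \frac{- \frac{5}{2} - 303}{-59547} = \left(- \frac{611}{2}\right) \left(- \frac{1}{59547}\right) = \frac{611}{119094}$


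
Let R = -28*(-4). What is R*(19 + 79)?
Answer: 10976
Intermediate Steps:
R = 112
R*(19 + 79) = 112*(19 + 79) = 112*98 = 10976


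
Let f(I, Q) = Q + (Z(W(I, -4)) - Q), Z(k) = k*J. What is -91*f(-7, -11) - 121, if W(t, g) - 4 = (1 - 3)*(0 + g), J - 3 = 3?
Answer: -6673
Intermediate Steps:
J = 6 (J = 3 + 3 = 6)
W(t, g) = 4 - 2*g (W(t, g) = 4 + (1 - 3)*(0 + g) = 4 - 2*g)
Z(k) = 6*k (Z(k) = k*6 = 6*k)
f(I, Q) = 72 (f(I, Q) = Q + (6*(4 - 2*(-4)) - Q) = Q + (6*(4 + 8) - Q) = Q + (6*12 - Q) = Q + (72 - Q) = 72)
-91*f(-7, -11) - 121 = -91*72 - 121 = -6552 - 121 = -6673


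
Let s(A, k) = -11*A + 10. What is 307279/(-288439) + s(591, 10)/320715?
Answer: -100421242034/92506713885 ≈ -1.0856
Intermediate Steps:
s(A, k) = 10 - 11*A
307279/(-288439) + s(591, 10)/320715 = 307279/(-288439) + (10 - 11*591)/320715 = 307279*(-1/288439) + (10 - 6501)*(1/320715) = -307279/288439 - 6491*1/320715 = -307279/288439 - 6491/320715 = -100421242034/92506713885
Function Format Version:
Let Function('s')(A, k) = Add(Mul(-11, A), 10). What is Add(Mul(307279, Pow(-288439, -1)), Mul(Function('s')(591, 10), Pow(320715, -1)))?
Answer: Rational(-100421242034, 92506713885) ≈ -1.0856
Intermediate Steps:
Function('s')(A, k) = Add(10, Mul(-11, A))
Add(Mul(307279, Pow(-288439, -1)), Mul(Function('s')(591, 10), Pow(320715, -1))) = Add(Mul(307279, Pow(-288439, -1)), Mul(Add(10, Mul(-11, 591)), Pow(320715, -1))) = Add(Mul(307279, Rational(-1, 288439)), Mul(Add(10, -6501), Rational(1, 320715))) = Add(Rational(-307279, 288439), Mul(-6491, Rational(1, 320715))) = Add(Rational(-307279, 288439), Rational(-6491, 320715)) = Rational(-100421242034, 92506713885)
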